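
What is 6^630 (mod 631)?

1

6^1 ≡ 6 (mod 631)
6^2 ≡ 6^2 = 36 ≡ 36 (mod 631)
6^4 ≡ 36^2 = 1296 ≡ 34 (mod 631)
6^8 ≡ 34^2 = 1156 ≡ 525 (mod 631)
6^16 ≡ 525^2 = 275625 ≡ 509 (mod 631)
6^32 ≡ 509^2 = 259081 ≡ 371 (mod 631)
6^64 ≡ 371^2 = 137641 ≡ 83 (mod 631)
6^128 ≡ 83^2 = 6889 ≡ 579 (mod 631)
6^256 ≡ 579^2 = 335241 ≡ 180 (mod 631)
6^512 ≡ 180^2 = 32400 ≡ 219 (mod 631)
630 = 512 + 64 + 32 + 16 + 4 + 2 in binary powers of 2.
So 6^630 ≡ 219 · 83 · 371 · 509 · 34 · 36 ≡ 1 (mod 631).
Since the result is 1, base 6 gives no evidence that 631 is composite.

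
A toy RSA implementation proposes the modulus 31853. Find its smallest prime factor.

53

31853 is odd.
Digit sum 20, not divisible by 3.
Ends in 3: not divisible by 5.
7: 31853 = 7·4550 + 3
11: 31853 = 11·2895 + 8
13: 31853 = 13·2450 + 3
17: 31853 = 17·1873 + 12
19: 31853 = 19·1676 + 9
23: 31853 = 23·1384 + 21
29: 31853 = 29·1098 + 11
31: 31853 = 31·1027 + 16
37: 31853 = 37·860 + 33
41: 31853 = 41·776 + 37
43: 31853 = 43·740 + 33
47: 31853 = 47·677 + 34
53: 31853 = 53·601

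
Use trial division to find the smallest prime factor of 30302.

2

30302 is even: 2 divides it.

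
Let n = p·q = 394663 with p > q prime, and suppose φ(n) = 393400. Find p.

701

φ(n) = (p−1)(q−1) = n − (p+q) + 1, so p + q = 394663 − 393400 + 1 = 1264.
p and q are the roots of t² − 1264t + 394663 = 0.
Discriminant: 1264² − 4·394663 = 1597696 − 1578652 = 19044; √19044 = 138.
q = (1264 − 138)/2 = 563, p = (1264 + 138)/2 = 701.
Check: 563 · 701 = 394663.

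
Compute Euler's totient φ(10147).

Factor: 10147 = 73 · 139.
φ(10147) = (73−1) · (139−1) = 72 · 138 = 9936.

9936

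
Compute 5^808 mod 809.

1

5^1 ≡ 5 (mod 809)
5^2 ≡ 5^2 = 25 ≡ 25 (mod 809)
5^4 ≡ 25^2 = 625 ≡ 625 (mod 809)
5^8 ≡ 625^2 = 390625 ≡ 687 (mod 809)
5^16 ≡ 687^2 = 471969 ≡ 322 (mod 809)
5^32 ≡ 322^2 = 103684 ≡ 132 (mod 809)
5^64 ≡ 132^2 = 17424 ≡ 435 (mod 809)
5^128 ≡ 435^2 = 189225 ≡ 728 (mod 809)
5^256 ≡ 728^2 = 529984 ≡ 89 (mod 809)
5^512 ≡ 89^2 = 7921 ≡ 640 (mod 809)
808 = 512 + 256 + 32 + 8 in binary powers of 2.
So 5^808 ≡ 640 · 89 · 132 · 687 ≡ 1 (mod 809).
Since the result is 1, base 5 gives no evidence that 809 is composite.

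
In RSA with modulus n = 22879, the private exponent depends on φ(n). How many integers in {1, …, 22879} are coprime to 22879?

22576

Factor: 22879 = 137 · 167.
φ(22879) = (137−1) · (167−1) = 136 · 166 = 22576.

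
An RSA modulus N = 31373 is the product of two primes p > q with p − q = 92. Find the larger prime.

229

Since p = q + 92, we have 31373 = q(q + 92), so q² + 92q − 31373 = 0.
Discriminant: 92² + 4·31373 = 8464 + 125492 = 133956; √133956 = 366.
q = (−92 + 366)/2 = 137, and p = q + 92 = 229.
Check: 137 · 229 = 31373.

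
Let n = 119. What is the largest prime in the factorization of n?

119 = 7 · 17
17 is prime.
So 119 = 7 · 17; the largest prime factor is 17.

17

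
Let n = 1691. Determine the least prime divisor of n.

1691 is odd.
Digit sum 17, not divisible by 3.
Ends in 1: not divisible by 5.
7: 1691 = 7·241 + 4
11: 1691 = 11·153 + 8
13: 1691 = 13·130 + 1
17: 1691 = 17·99 + 8
19: 1691 = 19·89

19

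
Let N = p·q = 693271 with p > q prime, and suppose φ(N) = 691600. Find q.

φ(n) = (p−1)(q−1) = n − (p+q) + 1, so p + q = 693271 − 691600 + 1 = 1672.
p and q are the roots of t² − 1672t + 693271 = 0.
Discriminant: 1672² − 4·693271 = 2795584 − 2773084 = 22500; √22500 = 150.
q = (1672 − 150)/2 = 761, p = (1672 + 150)/2 = 911.
Check: 761 · 911 = 693271.

761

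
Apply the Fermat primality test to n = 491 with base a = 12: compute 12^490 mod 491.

1

12^1 ≡ 12 (mod 491)
12^2 ≡ 12^2 = 144 ≡ 144 (mod 491)
12^4 ≡ 144^2 = 20736 ≡ 114 (mod 491)
12^8 ≡ 114^2 = 12996 ≡ 230 (mod 491)
12^16 ≡ 230^2 = 52900 ≡ 363 (mod 491)
12^32 ≡ 363^2 = 131769 ≡ 181 (mod 491)
12^64 ≡ 181^2 = 32761 ≡ 355 (mod 491)
12^128 ≡ 355^2 = 126025 ≡ 329 (mod 491)
12^256 ≡ 329^2 = 108241 ≡ 221 (mod 491)
490 = 256 + 128 + 64 + 32 + 8 + 2 in binary powers of 2.
So 12^490 ≡ 221 · 329 · 355 · 181 · 230 · 144 ≡ 1 (mod 491).
Since the result is 1, base 12 gives no evidence that 491 is composite.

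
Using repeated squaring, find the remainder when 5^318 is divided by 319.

136

5^1 ≡ 5 (mod 319)
5^2 ≡ 5^2 = 25 ≡ 25 (mod 319)
5^4 ≡ 25^2 = 625 ≡ 306 (mod 319)
5^8 ≡ 306^2 = 93636 ≡ 169 (mod 319)
5^16 ≡ 169^2 = 28561 ≡ 170 (mod 319)
5^32 ≡ 170^2 = 28900 ≡ 190 (mod 319)
5^64 ≡ 190^2 = 36100 ≡ 53 (mod 319)
5^128 ≡ 53^2 = 2809 ≡ 257 (mod 319)
5^256 ≡ 257^2 = 66049 ≡ 16 (mod 319)
318 = 256 + 32 + 16 + 8 + 4 + 2 in binary powers of 2.
So 5^318 ≡ 16 · 190 · 170 · 169 · 306 · 25 ≡ 136 (mod 319).
Since 136 ≠ 1, base 5 is a Fermat witness: 319 is composite.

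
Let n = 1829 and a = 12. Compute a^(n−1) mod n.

1192

12^1 ≡ 12 (mod 1829)
12^2 ≡ 12^2 = 144 ≡ 144 (mod 1829)
12^4 ≡ 144^2 = 20736 ≡ 617 (mod 1829)
12^8 ≡ 617^2 = 380689 ≡ 257 (mod 1829)
12^16 ≡ 257^2 = 66049 ≡ 205 (mod 1829)
12^32 ≡ 205^2 = 42025 ≡ 1787 (mod 1829)
12^64 ≡ 1787^2 = 3193369 ≡ 1764 (mod 1829)
12^128 ≡ 1764^2 = 3111696 ≡ 567 (mod 1829)
12^256 ≡ 567^2 = 321489 ≡ 1414 (mod 1829)
12^512 ≡ 1414^2 = 1999396 ≡ 299 (mod 1829)
12^1024 ≡ 299^2 = 89401 ≡ 1609 (mod 1829)
1828 = 1024 + 512 + 256 + 32 + 4 in binary powers of 2.
So 12^1828 ≡ 1609 · 299 · 1414 · 1787 · 617 ≡ 1192 (mod 1829).
Since 1192 ≠ 1, base 12 is a Fermat witness: 1829 is composite.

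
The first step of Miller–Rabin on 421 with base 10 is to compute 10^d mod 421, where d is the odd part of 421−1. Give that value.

421 − 1 = 420 = 2^2 · 105, so d = 105.
10^1 ≡ 10 (mod 421)
10^2 ≡ 10^2 = 100 ≡ 100 (mod 421)
10^4 ≡ 100^2 = 10000 ≡ 317 (mod 421)
10^8 ≡ 317^2 = 100489 ≡ 291 (mod 421)
10^16 ≡ 291^2 = 84681 ≡ 60 (mod 421)
10^32 ≡ 60^2 = 3600 ≡ 232 (mod 421)
10^64 ≡ 232^2 = 53824 ≡ 357 (mod 421)
105 = 64 + 32 + 8 + 1 in binary powers of 2.
So 10^105 ≡ 357 · 232 · 291 · 10 ≡ 392 (mod 421).
Squaring chain: 392 → 420; reaches −1, so base 10 does not prove 421 composite.

392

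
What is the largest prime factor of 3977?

97

3977 = 41 · 97
97 is prime.
So 3977 = 41 · 97; the largest prime factor is 97.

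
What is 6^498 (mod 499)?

6^1 ≡ 6 (mod 499)
6^2 ≡ 6^2 = 36 ≡ 36 (mod 499)
6^4 ≡ 36^2 = 1296 ≡ 298 (mod 499)
6^8 ≡ 298^2 = 88804 ≡ 481 (mod 499)
6^16 ≡ 481^2 = 231361 ≡ 324 (mod 499)
6^32 ≡ 324^2 = 104976 ≡ 186 (mod 499)
6^64 ≡ 186^2 = 34596 ≡ 165 (mod 499)
6^128 ≡ 165^2 = 27225 ≡ 279 (mod 499)
6^256 ≡ 279^2 = 77841 ≡ 496 (mod 499)
498 = 256 + 128 + 64 + 32 + 16 + 2 in binary powers of 2.
So 6^498 ≡ 496 · 279 · 165 · 186 · 324 · 36 ≡ 1 (mod 499).
Since the result is 1, base 6 gives no evidence that 499 is composite.

1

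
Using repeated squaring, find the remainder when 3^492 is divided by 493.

3^1 ≡ 3 (mod 493)
3^2 ≡ 3^2 = 9 ≡ 9 (mod 493)
3^4 ≡ 9^2 = 81 ≡ 81 (mod 493)
3^8 ≡ 81^2 = 6561 ≡ 152 (mod 493)
3^16 ≡ 152^2 = 23104 ≡ 426 (mod 493)
3^32 ≡ 426^2 = 181476 ≡ 52 (mod 493)
3^64 ≡ 52^2 = 2704 ≡ 239 (mod 493)
3^128 ≡ 239^2 = 57121 ≡ 426 (mod 493)
3^256 ≡ 426^2 = 181476 ≡ 52 (mod 493)
492 = 256 + 128 + 64 + 32 + 8 + 4 in binary powers of 2.
So 3^492 ≡ 52 · 426 · 239 · 52 · 152 · 81 ≡ 310 (mod 493).
Since 310 ≠ 1, base 3 is a Fermat witness: 493 is composite.

310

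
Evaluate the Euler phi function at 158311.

Factor: 158311 = 29 · 53 · 103.
φ(158311) = (29−1) · (53−1) · (103−1) = 28 · 52 · 102 = 148512.

148512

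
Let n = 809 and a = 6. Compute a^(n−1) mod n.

6^1 ≡ 6 (mod 809)
6^2 ≡ 6^2 = 36 ≡ 36 (mod 809)
6^4 ≡ 36^2 = 1296 ≡ 487 (mod 809)
6^8 ≡ 487^2 = 237169 ≡ 132 (mod 809)
6^16 ≡ 132^2 = 17424 ≡ 435 (mod 809)
6^32 ≡ 435^2 = 189225 ≡ 728 (mod 809)
6^64 ≡ 728^2 = 529984 ≡ 89 (mod 809)
6^128 ≡ 89^2 = 7921 ≡ 640 (mod 809)
6^256 ≡ 640^2 = 409600 ≡ 246 (mod 809)
6^512 ≡ 246^2 = 60516 ≡ 650 (mod 809)
808 = 512 + 256 + 32 + 8 in binary powers of 2.
So 6^808 ≡ 650 · 246 · 728 · 132 ≡ 1 (mod 809).
Since the result is 1, base 6 gives no evidence that 809 is composite.

1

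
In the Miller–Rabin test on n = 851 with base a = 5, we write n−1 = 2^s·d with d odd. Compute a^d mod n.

109

851 − 1 = 850 = 2^1 · 425, so d = 425.
5^1 ≡ 5 (mod 851)
5^2 ≡ 5^2 = 25 ≡ 25 (mod 851)
5^4 ≡ 25^2 = 625 ≡ 625 (mod 851)
5^8 ≡ 625^2 = 390625 ≡ 16 (mod 851)
5^16 ≡ 16^2 = 256 ≡ 256 (mod 851)
5^32 ≡ 256^2 = 65536 ≡ 9 (mod 851)
5^64 ≡ 9^2 = 81 ≡ 81 (mod 851)
5^128 ≡ 81^2 = 6561 ≡ 604 (mod 851)
5^256 ≡ 604^2 = 364816 ≡ 588 (mod 851)
425 = 256 + 128 + 32 + 8 + 1 in binary powers of 2.
So 5^425 ≡ 588 · 604 · 9 · 16 · 5 ≡ 109 (mod 851).
Squaring chain: 109; never reaches −1, so base 5 is a Miller–Rabin witness that 851 is composite.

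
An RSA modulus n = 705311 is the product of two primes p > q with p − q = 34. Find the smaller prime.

Since p = q + 34, we have 705311 = q(q + 34), so q² + 34q − 705311 = 0.
Discriminant: 34² + 4·705311 = 1156 + 2821244 = 2822400; √2822400 = 1680.
q = (−34 + 1680)/2 = 823, and p = q + 34 = 857.
Check: 823 · 857 = 705311.

823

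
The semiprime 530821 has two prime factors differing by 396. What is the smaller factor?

557

Since p = q + 396, we have 530821 = q(q + 396), so q² + 396q − 530821 = 0.
Discriminant: 396² + 4·530821 = 156816 + 2123284 = 2280100; √2280100 = 1510.
q = (−396 + 1510)/2 = 557, and p = q + 396 = 953.
Check: 557 · 953 = 530821.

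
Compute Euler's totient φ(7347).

Factor: 7347 = 3 · 31 · 79.
φ(7347) = (3−1) · (31−1) · (79−1) = 2 · 30 · 78 = 4680.

4680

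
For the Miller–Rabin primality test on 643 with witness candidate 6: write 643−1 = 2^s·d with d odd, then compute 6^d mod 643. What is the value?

1

643 − 1 = 642 = 2^1 · 321, so d = 321.
6^1 ≡ 6 (mod 643)
6^2 ≡ 6^2 = 36 ≡ 36 (mod 643)
6^4 ≡ 36^2 = 1296 ≡ 10 (mod 643)
6^8 ≡ 10^2 = 100 ≡ 100 (mod 643)
6^16 ≡ 100^2 = 10000 ≡ 355 (mod 643)
6^32 ≡ 355^2 = 126025 ≡ 640 (mod 643)
6^64 ≡ 640^2 = 409600 ≡ 9 (mod 643)
6^128 ≡ 9^2 = 81 ≡ 81 (mod 643)
6^256 ≡ 81^2 = 6561 ≡ 131 (mod 643)
321 = 256 + 64 + 1 in binary powers of 2.
So 6^321 ≡ 131 · 9 · 6 ≡ 1 (mod 643).
Since 6^d ≡ 1 (mod 643), base 6 does not prove 643 composite.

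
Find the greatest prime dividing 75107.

67

75107 = 19 · 3953
3953 = 59 · 67
67 is prime.
So 75107 = 19 · 59 · 67; the largest prime factor is 67.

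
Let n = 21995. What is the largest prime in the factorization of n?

21995 = 5 · 4399
4399 = 53 · 83
83 is prime.
So 21995 = 5 · 53 · 83; the largest prime factor is 83.

83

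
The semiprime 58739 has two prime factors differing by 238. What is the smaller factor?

Since p = q + 238, we have 58739 = q(q + 238), so q² + 238q − 58739 = 0.
Discriminant: 238² + 4·58739 = 56644 + 234956 = 291600; √291600 = 540.
q = (−238 + 540)/2 = 151, and p = q + 238 = 389.
Check: 151 · 389 = 58739.

151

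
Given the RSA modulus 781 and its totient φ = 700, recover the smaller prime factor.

11

φ(n) = (p−1)(q−1) = n − (p+q) + 1, so p + q = 781 − 700 + 1 = 82.
p and q are the roots of t² − 82t + 781 = 0.
Discriminant: 82² − 4·781 = 6724 − 3124 = 3600; √3600 = 60.
q = (82 − 60)/2 = 11, p = (82 + 60)/2 = 71.
Check: 11 · 71 = 781.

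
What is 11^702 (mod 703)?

11^1 ≡ 11 (mod 703)
11^2 ≡ 11^2 = 121 ≡ 121 (mod 703)
11^4 ≡ 121^2 = 14641 ≡ 581 (mod 703)
11^8 ≡ 581^2 = 337561 ≡ 121 (mod 703)
11^16 ≡ 121^2 = 14641 ≡ 581 (mod 703)
11^32 ≡ 581^2 = 337561 ≡ 121 (mod 703)
11^64 ≡ 121^2 = 14641 ≡ 581 (mod 703)
11^128 ≡ 581^2 = 337561 ≡ 121 (mod 703)
11^256 ≡ 121^2 = 14641 ≡ 581 (mod 703)
11^512 ≡ 581^2 = 337561 ≡ 121 (mod 703)
702 = 512 + 128 + 32 + 16 + 8 + 4 + 2 in binary powers of 2.
So 11^702 ≡ 121 · 121 · 121 · 581 · 121 · 581 · 121 ≡ 1 (mod 703).
Since the result is 1, base 11 gives no evidence that 703 is composite.

1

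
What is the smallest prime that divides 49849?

79

49849 is odd.
Digit sum 34, not divisible by 3.
Ends in 9: not divisible by 5.
7: 49849 = 7·7121 + 2
11: 49849 = 11·4531 + 8
13: 49849 = 13·3834 + 7
17: 49849 = 17·2932 + 5
19: 49849 = 19·2623 + 12
23: 49849 = 23·2167 + 8
29: 49849 = 29·1718 + 27
31: 49849 = 31·1608 + 1
37: 49849 = 37·1347 + 10
41: 49849 = 41·1215 + 34
43: 49849 = 43·1159 + 12
47: 49849 = 47·1060 + 29
53: 49849 = 53·940 + 29
59: 49849 = 59·844 + 53
61: 49849 = 61·817 + 12
67: 49849 = 67·744 + 1
71: 49849 = 71·702 + 7
73: 49849 = 73·682 + 63
79: 49849 = 79·631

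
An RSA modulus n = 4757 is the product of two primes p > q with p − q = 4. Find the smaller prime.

Since p = q + 4, we have 4757 = q(q + 4), so q² + 4q − 4757 = 0.
Discriminant: 4² + 4·4757 = 16 + 19028 = 19044; √19044 = 138.
q = (−4 + 138)/2 = 67, and p = q + 4 = 71.
Check: 67 · 71 = 4757.

67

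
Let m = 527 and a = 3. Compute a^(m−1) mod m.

3^1 ≡ 3 (mod 527)
3^2 ≡ 3^2 = 9 ≡ 9 (mod 527)
3^4 ≡ 9^2 = 81 ≡ 81 (mod 527)
3^8 ≡ 81^2 = 6561 ≡ 237 (mod 527)
3^16 ≡ 237^2 = 56169 ≡ 307 (mod 527)
3^32 ≡ 307^2 = 94249 ≡ 443 (mod 527)
3^64 ≡ 443^2 = 196249 ≡ 205 (mod 527)
3^128 ≡ 205^2 = 42025 ≡ 392 (mod 527)
3^256 ≡ 392^2 = 153664 ≡ 307 (mod 527)
3^512 ≡ 307^2 = 94249 ≡ 443 (mod 527)
526 = 512 + 8 + 4 + 2 in binary powers of 2.
So 3^526 ≡ 443 · 237 · 81 · 9 ≡ 121 (mod 527).
Since 121 ≠ 1, base 3 is a Fermat witness: 527 is composite.

121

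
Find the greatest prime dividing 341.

31

341 = 11 · 31
31 is prime.
So 341 = 11 · 31; the largest prime factor is 31.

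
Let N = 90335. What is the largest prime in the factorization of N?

89

90335 = 5 · 18067
18067 = 7 · 2581
2581 = 29 · 89
89 is prime.
So 90335 = 5 · 7 · 29 · 89; the largest prime factor is 89.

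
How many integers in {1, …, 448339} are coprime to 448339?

422400

Factor: 448339 = 23 · 101 · 193.
φ(448339) = (23−1) · (101−1) · (193−1) = 22 · 100 · 192 = 422400.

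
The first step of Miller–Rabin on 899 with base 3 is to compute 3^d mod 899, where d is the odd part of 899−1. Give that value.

899 − 1 = 898 = 2^1 · 449, so d = 449.
3^1 ≡ 3 (mod 899)
3^2 ≡ 3^2 = 9 ≡ 9 (mod 899)
3^4 ≡ 9^2 = 81 ≡ 81 (mod 899)
3^8 ≡ 81^2 = 6561 ≡ 268 (mod 899)
3^16 ≡ 268^2 = 71824 ≡ 803 (mod 899)
3^32 ≡ 803^2 = 644809 ≡ 226 (mod 899)
3^64 ≡ 226^2 = 51076 ≡ 732 (mod 899)
3^128 ≡ 732^2 = 535824 ≡ 20 (mod 899)
3^256 ≡ 20^2 = 400 ≡ 400 (mod 899)
449 = 256 + 128 + 64 + 1 in binary powers of 2.
So 3^449 ≡ 400 · 20 · 732 · 3 ≡ 641 (mod 899).
Squaring chain: 641; never reaches −1, so base 3 is a Miller–Rabin witness that 899 is composite.

641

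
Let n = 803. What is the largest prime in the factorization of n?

803 = 11 · 73
73 is prime.
So 803 = 11 · 73; the largest prime factor is 73.

73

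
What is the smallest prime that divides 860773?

860773 is odd.
Digit sum 31, not divisible by 3.
Ends in 3: not divisible by 5.
7: 860773 = 7·122967 + 4
11: 860773 = 11·78252 + 1
13: 860773 = 13·66213 + 4
17: 860773 = 17·50633 + 12
19: 860773 = 19·45303 + 16
23: 860773 = 23·37424 + 21
29: 860773 = 29·29681 + 24
31: 860773 = 31·27766 + 27
37: 860773 = 37·23264 + 5
41: 860773 = 41·20994 + 19
43: 860773 = 43·20017 + 42
47: 860773 = 47·18314 + 15
53: 860773 = 53·16241

53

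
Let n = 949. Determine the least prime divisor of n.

949 is odd.
Digit sum 22, not divisible by 3.
Ends in 9: not divisible by 5.
7: 949 = 7·135 + 4
11: 949 = 11·86 + 3
13: 949 = 13·73

13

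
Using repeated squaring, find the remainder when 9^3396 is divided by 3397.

9^1 ≡ 9 (mod 3397)
9^2 ≡ 9^2 = 81 ≡ 81 (mod 3397)
9^4 ≡ 81^2 = 6561 ≡ 3164 (mod 3397)
9^8 ≡ 3164^2 = 10010896 ≡ 3334 (mod 3397)
9^16 ≡ 3334^2 = 11115556 ≡ 572 (mod 3397)
9^32 ≡ 572^2 = 327184 ≡ 1072 (mod 3397)
9^64 ≡ 1072^2 = 1149184 ≡ 998 (mod 3397)
9^128 ≡ 998^2 = 996004 ≡ 683 (mod 3397)
9^256 ≡ 683^2 = 466489 ≡ 1100 (mod 3397)
9^512 ≡ 1100^2 = 1210000 ≡ 668 (mod 3397)
9^1024 ≡ 668^2 = 446224 ≡ 1217 (mod 3397)
9^2048 ≡ 1217^2 = 1481089 ≡ 3394 (mod 3397)
3396 = 2048 + 1024 + 256 + 64 + 4 in binary powers of 2.
So 9^3396 ≡ 3394 · 1217 · 1100 · 998 · 3164 ≡ 97 (mod 3397).
Since 97 ≠ 1, base 9 is a Fermat witness: 3397 is composite.

97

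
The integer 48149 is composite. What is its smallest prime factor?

89

48149 is odd.
Digit sum 26, not divisible by 3.
Ends in 9: not divisible by 5.
7: 48149 = 7·6878 + 3
11: 48149 = 11·4377 + 2
13: 48149 = 13·3703 + 10
17: 48149 = 17·2832 + 5
19: 48149 = 19·2534 + 3
23: 48149 = 23·2093 + 10
29: 48149 = 29·1660 + 9
31: 48149 = 31·1553 + 6
37: 48149 = 37·1301 + 12
41: 48149 = 41·1174 + 15
43: 48149 = 43·1119 + 32
47: 48149 = 47·1024 + 21
53: 48149 = 53·908 + 25
59: 48149 = 59·816 + 5
61: 48149 = 61·789 + 20
67: 48149 = 67·718 + 43
71: 48149 = 71·678 + 11
73: 48149 = 73·659 + 42
79: 48149 = 79·609 + 38
83: 48149 = 83·580 + 9
89: 48149 = 89·541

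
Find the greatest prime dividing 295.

295 = 5 · 59
59 is prime.
So 295 = 5 · 59; the largest prime factor is 59.

59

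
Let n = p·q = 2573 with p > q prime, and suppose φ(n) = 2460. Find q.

φ(n) = (p−1)(q−1) = n − (p+q) + 1, so p + q = 2573 − 2460 + 1 = 114.
p and q are the roots of t² − 114t + 2573 = 0.
Discriminant: 114² − 4·2573 = 12996 − 10292 = 2704; √2704 = 52.
q = (114 − 52)/2 = 31, p = (114 + 52)/2 = 83.
Check: 31 · 83 = 2573.

31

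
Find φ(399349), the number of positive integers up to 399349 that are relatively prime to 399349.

375936

Factor: 399349 = 23 · 97 · 179.
φ(399349) = (23−1) · (97−1) · (179−1) = 22 · 96 · 178 = 375936.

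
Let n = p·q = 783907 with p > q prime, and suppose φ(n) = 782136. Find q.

853

φ(n) = (p−1)(q−1) = n − (p+q) + 1, so p + q = 783907 − 782136 + 1 = 1772.
p and q are the roots of t² − 1772t + 783907 = 0.
Discriminant: 1772² − 4·783907 = 3139984 − 3135628 = 4356; √4356 = 66.
q = (1772 − 66)/2 = 853, p = (1772 + 66)/2 = 919.
Check: 853 · 919 = 783907.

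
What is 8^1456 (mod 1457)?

1093

8^1 ≡ 8 (mod 1457)
8^2 ≡ 8^2 = 64 ≡ 64 (mod 1457)
8^4 ≡ 64^2 = 4096 ≡ 1182 (mod 1457)
8^8 ≡ 1182^2 = 1397124 ≡ 1318 (mod 1457)
8^16 ≡ 1318^2 = 1737124 ≡ 380 (mod 1457)
8^32 ≡ 380^2 = 144400 ≡ 157 (mod 1457)
8^64 ≡ 157^2 = 24649 ≡ 1337 (mod 1457)
8^128 ≡ 1337^2 = 1787569 ≡ 1287 (mod 1457)
8^256 ≡ 1287^2 = 1656369 ≡ 1217 (mod 1457)
8^512 ≡ 1217^2 = 1481089 ≡ 777 (mod 1457)
8^1024 ≡ 777^2 = 603729 ≡ 531 (mod 1457)
1456 = 1024 + 256 + 128 + 32 + 16 in binary powers of 2.
So 8^1456 ≡ 531 · 1217 · 1287 · 157 · 380 ≡ 1093 (mod 1457).
Since 1093 ≠ 1, base 8 is a Fermat witness: 1457 is composite.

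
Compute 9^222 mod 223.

1

9^1 ≡ 9 (mod 223)
9^2 ≡ 9^2 = 81 ≡ 81 (mod 223)
9^4 ≡ 81^2 = 6561 ≡ 94 (mod 223)
9^8 ≡ 94^2 = 8836 ≡ 139 (mod 223)
9^16 ≡ 139^2 = 19321 ≡ 143 (mod 223)
9^32 ≡ 143^2 = 20449 ≡ 156 (mod 223)
9^64 ≡ 156^2 = 24336 ≡ 29 (mod 223)
9^128 ≡ 29^2 = 841 ≡ 172 (mod 223)
222 = 128 + 64 + 16 + 8 + 4 + 2 in binary powers of 2.
So 9^222 ≡ 172 · 29 · 143 · 139 · 94 · 81 ≡ 1 (mod 223).
Since the result is 1, base 9 gives no evidence that 223 is composite.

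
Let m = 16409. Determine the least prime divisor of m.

61

16409 is odd.
Digit sum 20, not divisible by 3.
Ends in 9: not divisible by 5.
7: 16409 = 7·2344 + 1
11: 16409 = 11·1491 + 8
13: 16409 = 13·1262 + 3
17: 16409 = 17·965 + 4
19: 16409 = 19·863 + 12
23: 16409 = 23·713 + 10
29: 16409 = 29·565 + 24
31: 16409 = 31·529 + 10
37: 16409 = 37·443 + 18
41: 16409 = 41·400 + 9
43: 16409 = 43·381 + 26
47: 16409 = 47·349 + 6
53: 16409 = 53·309 + 32
59: 16409 = 59·278 + 7
61: 16409 = 61·269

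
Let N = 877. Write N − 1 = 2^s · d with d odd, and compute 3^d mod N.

876

877 − 1 = 876 = 2^2 · 219, so d = 219.
3^1 ≡ 3 (mod 877)
3^2 ≡ 3^2 = 9 ≡ 9 (mod 877)
3^4 ≡ 9^2 = 81 ≡ 81 (mod 877)
3^8 ≡ 81^2 = 6561 ≡ 422 (mod 877)
3^16 ≡ 422^2 = 178084 ≡ 53 (mod 877)
3^32 ≡ 53^2 = 2809 ≡ 178 (mod 877)
3^64 ≡ 178^2 = 31684 ≡ 112 (mod 877)
3^128 ≡ 112^2 = 12544 ≡ 266 (mod 877)
219 = 128 + 64 + 16 + 8 + 2 + 1 in binary powers of 2.
So 3^219 ≡ 266 · 112 · 53 · 422 · 9 · 3 ≡ 876 (mod 877).
Since 3^d ≡ 876 (mod 877), base 3 does not prove 877 composite.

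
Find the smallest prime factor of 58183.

58183 is odd.
Digit sum 25, not divisible by 3.
Ends in 3: not divisible by 5.
7: 58183 = 7·8311 + 6
11: 58183 = 11·5289 + 4
13: 58183 = 13·4475 + 8
17: 58183 = 17·3422 + 9
19: 58183 = 19·3062 + 5
23: 58183 = 23·2529 + 16
29: 58183 = 29·2006 + 9
31: 58183 = 31·1876 + 27
37: 58183 = 37·1572 + 19
41: 58183 = 41·1419 + 4
43: 58183 = 43·1353 + 4
47: 58183 = 47·1237 + 44
53: 58183 = 53·1097 + 42
59: 58183 = 59·986 + 9
61: 58183 = 61·953 + 50
67: 58183 = 67·868 + 27
71: 58183 = 71·819 + 34
73: 58183 = 73·797 + 2
79: 58183 = 79·736 + 39
83: 58183 = 83·701

83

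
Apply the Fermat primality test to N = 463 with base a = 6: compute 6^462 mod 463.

1

6^1 ≡ 6 (mod 463)
6^2 ≡ 6^2 = 36 ≡ 36 (mod 463)
6^4 ≡ 36^2 = 1296 ≡ 370 (mod 463)
6^8 ≡ 370^2 = 136900 ≡ 315 (mod 463)
6^16 ≡ 315^2 = 99225 ≡ 143 (mod 463)
6^32 ≡ 143^2 = 20449 ≡ 77 (mod 463)
6^64 ≡ 77^2 = 5929 ≡ 373 (mod 463)
6^128 ≡ 373^2 = 139129 ≡ 229 (mod 463)
6^256 ≡ 229^2 = 52441 ≡ 122 (mod 463)
462 = 256 + 128 + 64 + 8 + 4 + 2 in binary powers of 2.
So 6^462 ≡ 122 · 229 · 373 · 315 · 370 · 36 ≡ 1 (mod 463).
Since the result is 1, base 6 gives no evidence that 463 is composite.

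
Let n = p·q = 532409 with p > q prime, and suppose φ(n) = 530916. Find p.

907

φ(n) = (p−1)(q−1) = n − (p+q) + 1, so p + q = 532409 − 530916 + 1 = 1494.
p and q are the roots of t² − 1494t + 532409 = 0.
Discriminant: 1494² − 4·532409 = 2232036 − 2129636 = 102400; √102400 = 320.
q = (1494 − 320)/2 = 587, p = (1494 + 320)/2 = 907.
Check: 587 · 907 = 532409.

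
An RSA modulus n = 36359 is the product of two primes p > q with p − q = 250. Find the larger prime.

Since p = q + 250, we have 36359 = q(q + 250), so q² + 250q − 36359 = 0.
Discriminant: 250² + 4·36359 = 62500 + 145436 = 207936; √207936 = 456.
q = (−250 + 456)/2 = 103, and p = q + 250 = 353.
Check: 103 · 353 = 36359.

353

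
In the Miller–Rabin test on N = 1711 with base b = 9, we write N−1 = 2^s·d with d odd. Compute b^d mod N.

1082

1711 − 1 = 1710 = 2^1 · 855, so d = 855.
9^1 ≡ 9 (mod 1711)
9^2 ≡ 9^2 = 81 ≡ 81 (mod 1711)
9^4 ≡ 81^2 = 6561 ≡ 1428 (mod 1711)
9^8 ≡ 1428^2 = 2039184 ≡ 1383 (mod 1711)
9^16 ≡ 1383^2 = 1912689 ≡ 1502 (mod 1711)
9^32 ≡ 1502^2 = 2256004 ≡ 906 (mod 1711)
9^64 ≡ 906^2 = 820836 ≡ 1267 (mod 1711)
9^128 ≡ 1267^2 = 1605289 ≡ 371 (mod 1711)
9^256 ≡ 371^2 = 137641 ≡ 761 (mod 1711)
9^512 ≡ 761^2 = 579121 ≡ 803 (mod 1711)
855 = 512 + 256 + 64 + 16 + 4 + 2 + 1 in binary powers of 2.
So 9^855 ≡ 803 · 761 · 1267 · 1502 · 1428 · 81 · 9 ≡ 1082 (mod 1711).
Squaring chain: 1082; never reaches −1, so base 9 is a Miller–Rabin witness that 1711 is composite.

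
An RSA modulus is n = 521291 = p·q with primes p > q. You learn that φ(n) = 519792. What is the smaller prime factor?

547

φ(n) = (p−1)(q−1) = n − (p+q) + 1, so p + q = 521291 − 519792 + 1 = 1500.
p and q are the roots of t² − 1500t + 521291 = 0.
Discriminant: 1500² − 4·521291 = 2250000 − 2085164 = 164836; √164836 = 406.
q = (1500 − 406)/2 = 547, p = (1500 + 406)/2 = 953.
Check: 547 · 953 = 521291.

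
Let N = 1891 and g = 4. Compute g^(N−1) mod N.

1

4^1 ≡ 4 (mod 1891)
4^2 ≡ 4^2 = 16 ≡ 16 (mod 1891)
4^4 ≡ 16^2 = 256 ≡ 256 (mod 1891)
4^8 ≡ 256^2 = 65536 ≡ 1242 (mod 1891)
4^16 ≡ 1242^2 = 1542564 ≡ 1399 (mod 1891)
4^32 ≡ 1399^2 = 1957201 ≡ 16 (mod 1891)
4^64 ≡ 16^2 = 256 ≡ 256 (mod 1891)
4^128 ≡ 256^2 = 65536 ≡ 1242 (mod 1891)
4^256 ≡ 1242^2 = 1542564 ≡ 1399 (mod 1891)
4^512 ≡ 1399^2 = 1957201 ≡ 16 (mod 1891)
4^1024 ≡ 16^2 = 256 ≡ 256 (mod 1891)
1890 = 1024 + 512 + 256 + 64 + 32 + 2 in binary powers of 2.
So 4^1890 ≡ 256 · 16 · 1399 · 256 · 16 · 16 ≡ 1 (mod 1891).
Since the result is 1, base 4 gives no evidence that 1891 is composite.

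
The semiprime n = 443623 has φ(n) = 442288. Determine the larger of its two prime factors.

φ(n) = (p−1)(q−1) = n − (p+q) + 1, so p + q = 443623 − 442288 + 1 = 1336.
p and q are the roots of t² − 1336t + 443623 = 0.
Discriminant: 1336² − 4·443623 = 1784896 − 1774492 = 10404; √10404 = 102.
q = (1336 − 102)/2 = 617, p = (1336 + 102)/2 = 719.
Check: 617 · 719 = 443623.

719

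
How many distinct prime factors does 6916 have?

4

6916 = 2^2 · 1729
1729 = 7 · 247
247 = 13 · 19
6916 = 2^2 · 7 · 13 · 19, which has 4 distinct prime factors.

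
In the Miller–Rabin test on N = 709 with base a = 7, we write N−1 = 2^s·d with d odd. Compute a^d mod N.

1

709 − 1 = 708 = 2^2 · 177, so d = 177.
7^1 ≡ 7 (mod 709)
7^2 ≡ 7^2 = 49 ≡ 49 (mod 709)
7^4 ≡ 49^2 = 2401 ≡ 274 (mod 709)
7^8 ≡ 274^2 = 75076 ≡ 631 (mod 709)
7^16 ≡ 631^2 = 398161 ≡ 412 (mod 709)
7^32 ≡ 412^2 = 169744 ≡ 293 (mod 709)
7^64 ≡ 293^2 = 85849 ≡ 60 (mod 709)
7^128 ≡ 60^2 = 3600 ≡ 55 (mod 709)
177 = 128 + 32 + 16 + 1 in binary powers of 2.
So 7^177 ≡ 55 · 293 · 412 · 7 ≡ 1 (mod 709).
Since 7^d ≡ 1 (mod 709), base 7 does not prove 709 composite.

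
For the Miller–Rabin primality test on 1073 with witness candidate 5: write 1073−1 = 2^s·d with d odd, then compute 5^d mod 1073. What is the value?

912

1073 − 1 = 1072 = 2^4 · 67, so d = 67.
5^1 ≡ 5 (mod 1073)
5^2 ≡ 5^2 = 25 ≡ 25 (mod 1073)
5^4 ≡ 25^2 = 625 ≡ 625 (mod 1073)
5^8 ≡ 625^2 = 390625 ≡ 53 (mod 1073)
5^16 ≡ 53^2 = 2809 ≡ 663 (mod 1073)
5^32 ≡ 663^2 = 439569 ≡ 712 (mod 1073)
5^64 ≡ 712^2 = 506944 ≡ 488 (mod 1073)
67 = 64 + 2 + 1 in binary powers of 2.
So 5^67 ≡ 488 · 25 · 5 ≡ 912 (mod 1073).
Squaring chain: 912 → 169 → 663 → 712; never reaches −1, so base 5 is a Miller–Rabin witness that 1073 is composite.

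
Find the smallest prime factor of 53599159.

83

53599159 is odd.
Digit sum 46, not divisible by 3.
Ends in 9: not divisible by 5.
7: 53599159 = 7·7657022 + 5
11: 53599159 = 11·4872650 + 9
13: 53599159 = 13·4123012 + 3
17: 53599159 = 17·3152891 + 12
19: 53599159 = 19·2821008 + 7
23: 53599159 = 23·2330398 + 5
29: 53599159 = 29·1848246 + 25
31: 53599159 = 31·1729005 + 4
37: 53599159 = 37·1448625 + 34
41: 53599159 = 41·1307296 + 23
43: 53599159 = 43·1246492 + 3
47: 53599159 = 47·1140407 + 30
53: 53599159 = 53·1011304 + 47
59: 53599159 = 59·908460 + 19
61: 53599159 = 61·878674 + 45
67: 53599159 = 67·799987 + 30
71: 53599159 = 71·754917 + 52
73: 53599159 = 73·734235 + 4
79: 53599159 = 79·678470 + 29
83: 53599159 = 83·645773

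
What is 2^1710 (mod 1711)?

265

2^1 ≡ 2 (mod 1711)
2^2 ≡ 2^2 = 4 ≡ 4 (mod 1711)
2^4 ≡ 4^2 = 16 ≡ 16 (mod 1711)
2^8 ≡ 16^2 = 256 ≡ 256 (mod 1711)
2^16 ≡ 256^2 = 65536 ≡ 518 (mod 1711)
2^32 ≡ 518^2 = 268324 ≡ 1408 (mod 1711)
2^64 ≡ 1408^2 = 1982464 ≡ 1126 (mod 1711)
2^128 ≡ 1126^2 = 1267876 ≡ 25 (mod 1711)
2^256 ≡ 25^2 = 625 ≡ 625 (mod 1711)
2^512 ≡ 625^2 = 390625 ≡ 517 (mod 1711)
2^1024 ≡ 517^2 = 267289 ≡ 373 (mod 1711)
1710 = 1024 + 512 + 128 + 32 + 8 + 4 + 2 in binary powers of 2.
So 2^1710 ≡ 373 · 517 · 25 · 1408 · 256 · 16 · 4 ≡ 265 (mod 1711).
Since 265 ≠ 1, base 2 is a Fermat witness: 1711 is composite.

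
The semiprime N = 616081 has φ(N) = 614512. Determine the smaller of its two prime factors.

773

φ(n) = (p−1)(q−1) = n − (p+q) + 1, so p + q = 616081 − 614512 + 1 = 1570.
p and q are the roots of t² − 1570t + 616081 = 0.
Discriminant: 1570² − 4·616081 = 2464900 − 2464324 = 576; √576 = 24.
q = (1570 − 24)/2 = 773, p = (1570 + 24)/2 = 797.
Check: 773 · 797 = 616081.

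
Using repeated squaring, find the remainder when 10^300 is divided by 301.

10^1 ≡ 10 (mod 301)
10^2 ≡ 10^2 = 100 ≡ 100 (mod 301)
10^4 ≡ 100^2 = 10000 ≡ 67 (mod 301)
10^8 ≡ 67^2 = 4489 ≡ 275 (mod 301)
10^16 ≡ 275^2 = 75625 ≡ 74 (mod 301)
10^32 ≡ 74^2 = 5476 ≡ 58 (mod 301)
10^64 ≡ 58^2 = 3364 ≡ 53 (mod 301)
10^128 ≡ 53^2 = 2809 ≡ 100 (mod 301)
10^256 ≡ 100^2 = 10000 ≡ 67 (mod 301)
300 = 256 + 32 + 8 + 4 in binary powers of 2.
So 10^300 ≡ 67 · 58 · 275 · 67 ≡ 78 (mod 301).
Since 78 ≠ 1, base 10 is a Fermat witness: 301 is composite.

78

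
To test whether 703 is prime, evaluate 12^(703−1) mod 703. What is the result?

12^1 ≡ 12 (mod 703)
12^2 ≡ 12^2 = 144 ≡ 144 (mod 703)
12^4 ≡ 144^2 = 20736 ≡ 349 (mod 703)
12^8 ≡ 349^2 = 121801 ≡ 182 (mod 703)
12^16 ≡ 182^2 = 33124 ≡ 83 (mod 703)
12^32 ≡ 83^2 = 6889 ≡ 562 (mod 703)
12^64 ≡ 562^2 = 315844 ≡ 197 (mod 703)
12^128 ≡ 197^2 = 38809 ≡ 144 (mod 703)
12^256 ≡ 144^2 = 20736 ≡ 349 (mod 703)
12^512 ≡ 349^2 = 121801 ≡ 182 (mod 703)
702 = 512 + 128 + 32 + 16 + 8 + 4 + 2 in binary powers of 2.
So 12^702 ≡ 182 · 144 · 562 · 83 · 182 · 349 · 144 ≡ 1 (mod 703).
Since the result is 1, base 12 gives no evidence that 703 is composite.

1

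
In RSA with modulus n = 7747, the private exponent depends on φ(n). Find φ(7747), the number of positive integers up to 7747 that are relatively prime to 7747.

7560

Factor: 7747 = 61 · 127.
φ(7747) = (61−1) · (127−1) = 60 · 126 = 7560.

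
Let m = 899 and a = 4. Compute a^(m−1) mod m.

219

4^1 ≡ 4 (mod 899)
4^2 ≡ 4^2 = 16 ≡ 16 (mod 899)
4^4 ≡ 16^2 = 256 ≡ 256 (mod 899)
4^8 ≡ 256^2 = 65536 ≡ 808 (mod 899)
4^16 ≡ 808^2 = 652864 ≡ 190 (mod 899)
4^32 ≡ 190^2 = 36100 ≡ 140 (mod 899)
4^64 ≡ 140^2 = 19600 ≡ 721 (mod 899)
4^128 ≡ 721^2 = 519841 ≡ 219 (mod 899)
4^256 ≡ 219^2 = 47961 ≡ 314 (mod 899)
4^512 ≡ 314^2 = 98596 ≡ 605 (mod 899)
898 = 512 + 256 + 128 + 2 in binary powers of 2.
So 4^898 ≡ 605 · 314 · 219 · 16 ≡ 219 (mod 899).
Since 219 ≠ 1, base 4 is a Fermat witness: 899 is composite.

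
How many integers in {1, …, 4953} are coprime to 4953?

Factor: 4953 = 3 · 13 · 127.
φ(4953) = (3−1) · (13−1) · (127−1) = 2 · 12 · 126 = 3024.

3024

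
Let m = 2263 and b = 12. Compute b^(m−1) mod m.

593

12^1 ≡ 12 (mod 2263)
12^2 ≡ 12^2 = 144 ≡ 144 (mod 2263)
12^4 ≡ 144^2 = 20736 ≡ 369 (mod 2263)
12^8 ≡ 369^2 = 136161 ≡ 381 (mod 2263)
12^16 ≡ 381^2 = 145161 ≡ 329 (mod 2263)
12^32 ≡ 329^2 = 108241 ≡ 1880 (mod 2263)
12^64 ≡ 1880^2 = 3534400 ≡ 1857 (mod 2263)
12^128 ≡ 1857^2 = 3448449 ≡ 1900 (mod 2263)
12^256 ≡ 1900^2 = 3610000 ≡ 515 (mod 2263)
12^512 ≡ 515^2 = 265225 ≡ 454 (mod 2263)
12^1024 ≡ 454^2 = 206116 ≡ 183 (mod 2263)
12^2048 ≡ 183^2 = 33489 ≡ 1807 (mod 2263)
2262 = 2048 + 128 + 64 + 16 + 4 + 2 in binary powers of 2.
So 12^2262 ≡ 1807 · 1900 · 1857 · 329 · 369 · 144 ≡ 593 (mod 2263).
Since 593 ≠ 1, base 12 is a Fermat witness: 2263 is composite.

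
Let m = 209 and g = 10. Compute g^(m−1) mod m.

10^1 ≡ 10 (mod 209)
10^2 ≡ 10^2 = 100 ≡ 100 (mod 209)
10^4 ≡ 100^2 = 10000 ≡ 177 (mod 209)
10^8 ≡ 177^2 = 31329 ≡ 188 (mod 209)
10^16 ≡ 188^2 = 35344 ≡ 23 (mod 209)
10^32 ≡ 23^2 = 529 ≡ 111 (mod 209)
10^64 ≡ 111^2 = 12321 ≡ 199 (mod 209)
10^128 ≡ 199^2 = 39601 ≡ 100 (mod 209)
208 = 128 + 64 + 16 in binary powers of 2.
So 10^208 ≡ 100 · 199 · 23 ≡ 199 (mod 209).
Since 199 ≠ 1, base 10 is a Fermat witness: 209 is composite.

199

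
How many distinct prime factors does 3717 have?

3

3717 = 3^2 · 413
413 = 7 · 59
3717 = 3^2 · 7 · 59, which has 3 distinct prime factors.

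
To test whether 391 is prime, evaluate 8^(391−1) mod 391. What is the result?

8^1 ≡ 8 (mod 391)
8^2 ≡ 8^2 = 64 ≡ 64 (mod 391)
8^4 ≡ 64^2 = 4096 ≡ 186 (mod 391)
8^8 ≡ 186^2 = 34596 ≡ 188 (mod 391)
8^16 ≡ 188^2 = 35344 ≡ 154 (mod 391)
8^32 ≡ 154^2 = 23716 ≡ 256 (mod 391)
8^64 ≡ 256^2 = 65536 ≡ 239 (mod 391)
8^128 ≡ 239^2 = 57121 ≡ 35 (mod 391)
8^256 ≡ 35^2 = 1225 ≡ 52 (mod 391)
390 = 256 + 128 + 4 + 2 in binary powers of 2.
So 8^390 ≡ 52 · 35 · 186 · 64 ≡ 361 (mod 391).
Since 361 ≠ 1, base 8 is a Fermat witness: 391 is composite.

361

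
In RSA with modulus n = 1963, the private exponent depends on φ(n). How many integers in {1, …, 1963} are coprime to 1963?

Factor: 1963 = 13 · 151.
φ(1963) = (13−1) · (151−1) = 12 · 150 = 1800.

1800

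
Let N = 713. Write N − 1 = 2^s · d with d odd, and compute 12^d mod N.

713 − 1 = 712 = 2^3 · 89, so d = 89.
12^1 ≡ 12 (mod 713)
12^2 ≡ 12^2 = 144 ≡ 144 (mod 713)
12^4 ≡ 144^2 = 20736 ≡ 59 (mod 713)
12^8 ≡ 59^2 = 3481 ≡ 629 (mod 713)
12^16 ≡ 629^2 = 395641 ≡ 639 (mod 713)
12^32 ≡ 639^2 = 408321 ≡ 485 (mod 713)
12^64 ≡ 485^2 = 235225 ≡ 648 (mod 713)
89 = 64 + 16 + 8 + 1 in binary powers of 2.
So 12^89 ≡ 648 · 639 · 629 · 12 ≡ 633 (mod 713).
Squaring chain: 633 → 696 → 289; never reaches −1, so base 12 is a Miller–Rabin witness that 713 is composite.

633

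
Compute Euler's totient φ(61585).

Factor: 61585 = 5 · 109 · 113.
φ(61585) = (5−1) · (109−1) · (113−1) = 4 · 108 · 112 = 48384.

48384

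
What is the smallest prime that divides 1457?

1457 is odd.
Digit sum 17, not divisible by 3.
Ends in 7: not divisible by 5.
7: 1457 = 7·208 + 1
11: 1457 = 11·132 + 5
13: 1457 = 13·112 + 1
17: 1457 = 17·85 + 12
19: 1457 = 19·76 + 13
23: 1457 = 23·63 + 8
29: 1457 = 29·50 + 7
31: 1457 = 31·47

31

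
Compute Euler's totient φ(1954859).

Factor: 1954859 = 67 · 163 · 179.
φ(1954859) = (67−1) · (163−1) · (179−1) = 66 · 162 · 178 = 1903176.

1903176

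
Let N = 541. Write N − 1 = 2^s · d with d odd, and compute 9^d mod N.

541 − 1 = 540 = 2^2 · 135, so d = 135.
9^1 ≡ 9 (mod 541)
9^2 ≡ 9^2 = 81 ≡ 81 (mod 541)
9^4 ≡ 81^2 = 6561 ≡ 69 (mod 541)
9^8 ≡ 69^2 = 4761 ≡ 433 (mod 541)
9^16 ≡ 433^2 = 187489 ≡ 303 (mod 541)
9^32 ≡ 303^2 = 91809 ≡ 380 (mod 541)
9^64 ≡ 380^2 = 144400 ≡ 494 (mod 541)
9^128 ≡ 494^2 = 244036 ≡ 45 (mod 541)
135 = 128 + 4 + 2 + 1 in binary powers of 2.
So 9^135 ≡ 45 · 69 · 81 · 9 ≡ 1 (mod 541).
Since 9^d ≡ 1 (mod 541), base 9 does not prove 541 composite.

1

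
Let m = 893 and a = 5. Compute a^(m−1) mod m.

5^1 ≡ 5 (mod 893)
5^2 ≡ 5^2 = 25 ≡ 25 (mod 893)
5^4 ≡ 25^2 = 625 ≡ 625 (mod 893)
5^8 ≡ 625^2 = 390625 ≡ 384 (mod 893)
5^16 ≡ 384^2 = 147456 ≡ 111 (mod 893)
5^32 ≡ 111^2 = 12321 ≡ 712 (mod 893)
5^64 ≡ 712^2 = 506944 ≡ 613 (mod 893)
5^128 ≡ 613^2 = 375769 ≡ 709 (mod 893)
5^256 ≡ 709^2 = 502681 ≡ 815 (mod 893)
5^512 ≡ 815^2 = 664225 ≡ 726 (mod 893)
892 = 512 + 256 + 64 + 32 + 16 + 8 + 4 in binary powers of 2.
So 5^892 ≡ 726 · 815 · 613 · 712 · 111 · 384 · 625 ≡ 613 (mod 893).
Since 613 ≠ 1, base 5 is a Fermat witness: 893 is composite.

613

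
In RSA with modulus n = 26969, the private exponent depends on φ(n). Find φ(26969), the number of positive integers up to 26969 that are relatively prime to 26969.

26640

Factor: 26969 = 149 · 181.
φ(26969) = (149−1) · (181−1) = 148 · 180 = 26640.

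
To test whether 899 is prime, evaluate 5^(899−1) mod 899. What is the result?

315

5^1 ≡ 5 (mod 899)
5^2 ≡ 5^2 = 25 ≡ 25 (mod 899)
5^4 ≡ 25^2 = 625 ≡ 625 (mod 899)
5^8 ≡ 625^2 = 390625 ≡ 459 (mod 899)
5^16 ≡ 459^2 = 210681 ≡ 315 (mod 899)
5^32 ≡ 315^2 = 99225 ≡ 335 (mod 899)
5^64 ≡ 335^2 = 112225 ≡ 749 (mod 899)
5^128 ≡ 749^2 = 561001 ≡ 25 (mod 899)
5^256 ≡ 25^2 = 625 ≡ 625 (mod 899)
5^512 ≡ 625^2 = 390625 ≡ 459 (mod 899)
898 = 512 + 256 + 128 + 2 in binary powers of 2.
So 5^898 ≡ 459 · 625 · 25 · 25 ≡ 315 (mod 899).
Since 315 ≠ 1, base 5 is a Fermat witness: 899 is composite.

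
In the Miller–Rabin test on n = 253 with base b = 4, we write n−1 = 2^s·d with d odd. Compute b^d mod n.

253 − 1 = 252 = 2^2 · 63, so d = 63.
4^1 ≡ 4 (mod 253)
4^2 ≡ 4^2 = 16 ≡ 16 (mod 253)
4^4 ≡ 16^2 = 256 ≡ 3 (mod 253)
4^8 ≡ 3^2 = 9 ≡ 9 (mod 253)
4^16 ≡ 9^2 = 81 ≡ 81 (mod 253)
4^32 ≡ 81^2 = 6561 ≡ 236 (mod 253)
63 = 32 + 16 + 8 + 4 + 2 + 1 in binary powers of 2.
So 4^63 ≡ 236 · 81 · 9 · 3 · 16 · 4 ≡ 9 (mod 253).
Squaring chain: 9 → 81; never reaches −1, so base 4 is a Miller–Rabin witness that 253 is composite.

9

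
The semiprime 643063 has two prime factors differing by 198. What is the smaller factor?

709

Since p = q + 198, we have 643063 = q(q + 198), so q² + 198q − 643063 = 0.
Discriminant: 198² + 4·643063 = 39204 + 2572252 = 2611456; √2611456 = 1616.
q = (−198 + 1616)/2 = 709, and p = q + 198 = 907.
Check: 709 · 907 = 643063.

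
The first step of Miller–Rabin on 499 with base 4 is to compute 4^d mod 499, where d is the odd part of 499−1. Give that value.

499 − 1 = 498 = 2^1 · 249, so d = 249.
4^1 ≡ 4 (mod 499)
4^2 ≡ 4^2 = 16 ≡ 16 (mod 499)
4^4 ≡ 16^2 = 256 ≡ 256 (mod 499)
4^8 ≡ 256^2 = 65536 ≡ 167 (mod 499)
4^16 ≡ 167^2 = 27889 ≡ 444 (mod 499)
4^32 ≡ 444^2 = 197136 ≡ 31 (mod 499)
4^64 ≡ 31^2 = 961 ≡ 462 (mod 499)
4^128 ≡ 462^2 = 213444 ≡ 371 (mod 499)
249 = 128 + 64 + 32 + 16 + 8 + 1 in binary powers of 2.
So 4^249 ≡ 371 · 462 · 31 · 444 · 167 · 4 ≡ 1 (mod 499).
Since 4^d ≡ 1 (mod 499), base 4 does not prove 499 composite.

1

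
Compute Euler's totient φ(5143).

Factor: 5143 = 37 · 139.
φ(5143) = (37−1) · (139−1) = 36 · 138 = 4968.

4968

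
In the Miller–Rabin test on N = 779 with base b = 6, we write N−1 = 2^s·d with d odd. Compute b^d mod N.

779 − 1 = 778 = 2^1 · 389, so d = 389.
6^1 ≡ 6 (mod 779)
6^2 ≡ 6^2 = 36 ≡ 36 (mod 779)
6^4 ≡ 36^2 = 1296 ≡ 517 (mod 779)
6^8 ≡ 517^2 = 267289 ≡ 92 (mod 779)
6^16 ≡ 92^2 = 8464 ≡ 674 (mod 779)
6^32 ≡ 674^2 = 454276 ≡ 119 (mod 779)
6^64 ≡ 119^2 = 14161 ≡ 139 (mod 779)
6^128 ≡ 139^2 = 19321 ≡ 625 (mod 779)
6^256 ≡ 625^2 = 390625 ≡ 346 (mod 779)
389 = 256 + 128 + 4 + 1 in binary powers of 2.
So 6^389 ≡ 346 · 625 · 517 · 6 ≡ 473 (mod 779).
Squaring chain: 473; never reaches −1, so base 6 is a Miller–Rabin witness that 779 is composite.

473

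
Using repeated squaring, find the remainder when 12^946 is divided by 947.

1

12^1 ≡ 12 (mod 947)
12^2 ≡ 12^2 = 144 ≡ 144 (mod 947)
12^4 ≡ 144^2 = 20736 ≡ 849 (mod 947)
12^8 ≡ 849^2 = 720801 ≡ 134 (mod 947)
12^16 ≡ 134^2 = 17956 ≡ 910 (mod 947)
12^32 ≡ 910^2 = 828100 ≡ 422 (mod 947)
12^64 ≡ 422^2 = 178084 ≡ 48 (mod 947)
12^128 ≡ 48^2 = 2304 ≡ 410 (mod 947)
12^256 ≡ 410^2 = 168100 ≡ 481 (mod 947)
12^512 ≡ 481^2 = 231361 ≡ 293 (mod 947)
946 = 512 + 256 + 128 + 32 + 16 + 2 in binary powers of 2.
So 12^946 ≡ 293 · 481 · 410 · 422 · 910 · 144 ≡ 1 (mod 947).
Since the result is 1, base 12 gives no evidence that 947 is composite.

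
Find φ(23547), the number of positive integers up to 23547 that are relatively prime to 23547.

Factor: 23547 = 3 · 47 · 167.
φ(23547) = (3−1) · (47−1) · (167−1) = 2 · 46 · 166 = 15272.

15272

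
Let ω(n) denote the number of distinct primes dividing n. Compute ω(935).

935 = 5 · 187
187 = 11 · 17
935 = 5 · 11 · 17, which has 3 distinct prime factors.

3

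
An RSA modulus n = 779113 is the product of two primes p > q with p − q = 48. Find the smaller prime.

859

Since p = q + 48, we have 779113 = q(q + 48), so q² + 48q − 779113 = 0.
Discriminant: 48² + 4·779113 = 2304 + 3116452 = 3118756; √3118756 = 1766.
q = (−48 + 1766)/2 = 859, and p = q + 48 = 907.
Check: 859 · 907 = 779113.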